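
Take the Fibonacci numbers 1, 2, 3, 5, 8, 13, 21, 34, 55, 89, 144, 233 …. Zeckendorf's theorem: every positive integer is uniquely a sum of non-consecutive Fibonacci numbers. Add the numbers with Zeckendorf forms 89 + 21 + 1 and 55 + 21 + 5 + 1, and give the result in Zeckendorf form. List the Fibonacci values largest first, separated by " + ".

144 + 34 + 13 + 2

The two numbers are 111 and 82, so their sum is 193.
largest Fibonacci ≤ 193 is 144; 193 − 144 = 49
largest Fibonacci ≤ 49 is 34; 49 − 34 = 15
largest Fibonacci ≤ 15 is 13; 15 − 13 = 2
largest Fibonacci ≤ 2 is 2; 2 − 2 = 0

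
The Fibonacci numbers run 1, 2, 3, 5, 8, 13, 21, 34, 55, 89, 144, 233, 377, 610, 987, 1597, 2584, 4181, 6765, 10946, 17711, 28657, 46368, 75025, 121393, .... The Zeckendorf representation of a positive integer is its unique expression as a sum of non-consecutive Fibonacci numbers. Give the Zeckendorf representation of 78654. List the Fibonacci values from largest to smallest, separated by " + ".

75025 + 2584 + 987 + 55 + 3

Greedy algorithm:
78654: greatest Fibonacci not exceeding it is 75025, leaving 3629
3629: greatest Fibonacci not exceeding it is 2584, leaving 1045
1045: greatest Fibonacci not exceeding it is 987, leaving 58
58: greatest Fibonacci not exceeding it is 55, leaving 3
3: greatest Fibonacci not exceeding it is 3, leaving 0
So 78654 = 75025 + 2584 + 987 + 55 + 3, with no two terms consecutive in the sequence.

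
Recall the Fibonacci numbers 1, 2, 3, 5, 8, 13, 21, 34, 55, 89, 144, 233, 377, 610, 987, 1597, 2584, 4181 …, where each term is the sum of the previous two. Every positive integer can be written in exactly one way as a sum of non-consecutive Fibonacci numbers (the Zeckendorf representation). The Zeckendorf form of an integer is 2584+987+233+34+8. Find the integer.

3846

2584+987+233+34+8 = 3846.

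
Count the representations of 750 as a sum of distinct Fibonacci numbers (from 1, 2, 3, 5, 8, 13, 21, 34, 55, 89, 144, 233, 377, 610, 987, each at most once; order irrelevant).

9

Starting from the Zeckendorf form and repeatedly splitting a term F_k into F_{k−1} + F_{k−2} (when neither is already used) reaches every representation.
750 = 610+89+34+13+3+1 = 610+89+34+8+5+3+1 = 377+233+89+34+13+3+1 = 610+89+21+13+8+5+3+1 = 377+233+89+34+8+5+3+1 = … (4 more), for 9 in all.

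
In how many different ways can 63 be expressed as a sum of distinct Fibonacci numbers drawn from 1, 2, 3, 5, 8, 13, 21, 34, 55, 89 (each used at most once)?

Starting from the Zeckendorf form and repeatedly splitting a term F_k into F_{k−1} + F_{k−2} (when neither is already used) reaches every representation.
63 = 55+8 = 55+5+3 = 34+21+8 = 55+5+2+1 = … (4 more), for 8 in all.

8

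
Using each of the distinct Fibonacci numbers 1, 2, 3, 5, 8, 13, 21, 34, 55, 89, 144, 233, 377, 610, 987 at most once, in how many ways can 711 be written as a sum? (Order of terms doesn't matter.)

Starting from the Zeckendorf form and repeatedly splitting a term F_k into F_{k−1} + F_{k−2} (when neither is already used) reaches every representation.
711 = 610+89+8+3+1 = 610+55+34+8+3+1 = 377+233+89+8+3+1 = … (5 more), for 8 in all.

8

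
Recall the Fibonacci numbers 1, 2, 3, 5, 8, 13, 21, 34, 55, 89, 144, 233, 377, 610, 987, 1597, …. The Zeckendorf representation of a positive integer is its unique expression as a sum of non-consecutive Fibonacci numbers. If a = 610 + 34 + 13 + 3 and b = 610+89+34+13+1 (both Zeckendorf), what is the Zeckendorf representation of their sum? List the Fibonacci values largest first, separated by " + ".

The two numbers are 660 and 747, so their sum is 1407.
Repeatedly subtract the largest Fibonacci number that fits:
largest Fibonacci ≤ 1407 is 987; 1407 − 987 = 420
largest Fibonacci ≤ 420 is 377; 420 − 377 = 43
largest Fibonacci ≤ 43 is 34; 43 − 34 = 9
largest Fibonacci ≤ 9 is 8; 9 − 8 = 1
largest Fibonacci ≤ 1 is 1; 1 − 1 = 0

987 + 377 + 34 + 8 + 1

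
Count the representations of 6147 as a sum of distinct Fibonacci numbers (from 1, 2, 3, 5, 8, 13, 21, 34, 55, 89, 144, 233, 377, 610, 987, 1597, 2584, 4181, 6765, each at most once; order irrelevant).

31

6147 = 4181+1597+233+89+34+13 = 4181+1597+233+89+34+8+5 = 4181+987+610+233+89+34+13 = 4181+1597+233+89+34+8+3+2 = … (27 more), for 31 in all.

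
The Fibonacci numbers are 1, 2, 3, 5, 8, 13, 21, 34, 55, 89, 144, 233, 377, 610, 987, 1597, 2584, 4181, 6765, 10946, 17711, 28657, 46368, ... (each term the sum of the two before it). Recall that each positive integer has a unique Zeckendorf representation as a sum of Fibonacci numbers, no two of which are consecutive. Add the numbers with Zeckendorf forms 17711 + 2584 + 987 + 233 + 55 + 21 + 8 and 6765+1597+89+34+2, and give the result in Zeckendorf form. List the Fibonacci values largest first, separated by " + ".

The two numbers are 21599 and 8487, so their sum is 30086.
Greedy algorithm:
30086: greatest Fibonacci not exceeding it is 28657, leaving 1429
1429: greatest Fibonacci not exceeding it is 987, leaving 442
442: greatest Fibonacci not exceeding it is 377, leaving 65
65: greatest Fibonacci not exceeding it is 55, leaving 10
10: greatest Fibonacci not exceeding it is 8, leaving 2
2: greatest Fibonacci not exceeding it is 2, leaving 0

28657 + 987 + 377 + 55 + 8 + 2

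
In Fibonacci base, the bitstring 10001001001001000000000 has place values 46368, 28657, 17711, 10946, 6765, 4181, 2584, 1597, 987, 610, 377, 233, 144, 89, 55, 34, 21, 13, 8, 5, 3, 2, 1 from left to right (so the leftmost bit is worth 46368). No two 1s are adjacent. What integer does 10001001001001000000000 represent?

55196

Summing the place values of the 1 bits: 46368 + 6765 + 1597 + 377 + 89 = 55196.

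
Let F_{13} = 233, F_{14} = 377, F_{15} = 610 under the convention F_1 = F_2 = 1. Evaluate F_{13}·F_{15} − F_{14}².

1

233·610 − 377² = 142130 − 142129 = 1. (Cassini's identity: F_{k−1}F_{k+1} − F_k² = (−1)^k.)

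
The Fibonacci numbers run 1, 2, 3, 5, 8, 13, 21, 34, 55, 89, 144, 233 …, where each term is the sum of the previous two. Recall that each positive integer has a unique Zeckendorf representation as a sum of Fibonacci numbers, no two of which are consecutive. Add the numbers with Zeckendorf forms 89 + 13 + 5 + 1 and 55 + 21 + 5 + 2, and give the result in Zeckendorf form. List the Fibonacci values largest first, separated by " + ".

144 + 34 + 13

The two numbers are 108 and 83, so their sum is 191.
191 − 144 = 47
47 − 34 = 13
13 − 13 = 0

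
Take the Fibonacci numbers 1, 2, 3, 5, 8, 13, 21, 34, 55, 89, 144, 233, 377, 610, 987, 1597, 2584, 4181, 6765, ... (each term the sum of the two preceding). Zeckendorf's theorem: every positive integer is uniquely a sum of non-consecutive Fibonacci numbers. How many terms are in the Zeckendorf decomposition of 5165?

7

4181 ≤ 5165 < 6765, so take 4181; remainder 984
610 ≤ 984 < 987, so take 610; remainder 374
233 ≤ 374 < 377, so take 233; remainder 141
89 ≤ 141 < 144, so take 89; remainder 52
34 ≤ 52 < 55, so take 34; remainder 18
13 ≤ 18 < 21, so take 13; remainder 5
5 ≤ 5 < 8, so take 5; remainder 0
5165 = 4181 + 610 + 233 + 89 + 34 + 13 + 5, which has 7 terms.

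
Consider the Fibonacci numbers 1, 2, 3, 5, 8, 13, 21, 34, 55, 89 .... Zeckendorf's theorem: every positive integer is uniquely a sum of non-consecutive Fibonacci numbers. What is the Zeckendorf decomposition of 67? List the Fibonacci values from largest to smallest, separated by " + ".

55 + 8 + 3 + 1

55 ≤ 67 < 89, so take 55; remainder 12
8 ≤ 12 < 13, so take 8; remainder 4
3 ≤ 4 < 5, so take 3; remainder 1
1 ≤ 1 < 2, so take 1; remainder 0
So 67 = 55 + 8 + 3 + 1, with no two terms consecutive in the sequence.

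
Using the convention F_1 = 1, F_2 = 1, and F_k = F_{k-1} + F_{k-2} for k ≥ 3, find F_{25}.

75025

Iterating the recurrence up to F_{20} = 6765 and F_{19} = 4181:
F_{21} = F_{20} + F_{19} = 6765 + 4181 = 10946
F_{22} = F_{21} + F_{20} = 10946 + 6765 = 17711
F_{23} = F_{22} + F_{21} = 17711 + 10946 = 28657
F_{24} = F_{23} + F_{22} = 28657 + 17711 = 46368
F_{25} = F_{24} + F_{23} = 46368 + 28657 = 75025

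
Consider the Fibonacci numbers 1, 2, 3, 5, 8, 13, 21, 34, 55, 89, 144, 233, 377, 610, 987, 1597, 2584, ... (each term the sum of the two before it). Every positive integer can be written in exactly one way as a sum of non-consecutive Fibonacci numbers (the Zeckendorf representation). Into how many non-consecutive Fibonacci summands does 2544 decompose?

Greedily peel off the largest Fibonacci term at each step:
largest Fibonacci ≤ 2544 is 1597; 2544 − 1597 = 947
largest Fibonacci ≤ 947 is 610; 947 − 610 = 337
largest Fibonacci ≤ 337 is 233; 337 − 233 = 104
largest Fibonacci ≤ 104 is 89; 104 − 89 = 15
largest Fibonacci ≤ 15 is 13; 15 − 13 = 2
largest Fibonacci ≤ 2 is 2; 2 − 2 = 0
2544 = 1597 + 610 + 233 + 89 + 13 + 2, which has 6 terms.

6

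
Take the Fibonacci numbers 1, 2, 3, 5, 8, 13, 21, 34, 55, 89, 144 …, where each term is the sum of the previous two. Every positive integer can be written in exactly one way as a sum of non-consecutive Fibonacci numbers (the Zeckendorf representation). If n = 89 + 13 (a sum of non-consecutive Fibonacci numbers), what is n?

89 + 13 = 102.

102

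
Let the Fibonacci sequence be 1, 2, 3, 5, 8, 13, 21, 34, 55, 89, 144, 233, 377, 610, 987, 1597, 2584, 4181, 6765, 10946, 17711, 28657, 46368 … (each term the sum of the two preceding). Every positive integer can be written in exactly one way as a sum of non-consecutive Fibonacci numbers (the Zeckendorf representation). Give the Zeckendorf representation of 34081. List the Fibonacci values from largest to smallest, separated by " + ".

28657 + 4181 + 987 + 233 + 21 + 2

Greedily peel off the largest Fibonacci term at each step:
take 28657 (≤ 34081); 34081 − 28657 = 5424
take 4181 (≤ 5424); 5424 − 4181 = 1243
take 987 (≤ 1243); 1243 − 987 = 256
take 233 (≤ 256); 256 − 233 = 23
take 21 (≤ 23); 23 − 21 = 2
take 2 (≤ 2); 2 − 2 = 0
So 34081 = 28657 + 4181 + 987 + 233 + 21 + 2, with no two terms consecutive in the sequence.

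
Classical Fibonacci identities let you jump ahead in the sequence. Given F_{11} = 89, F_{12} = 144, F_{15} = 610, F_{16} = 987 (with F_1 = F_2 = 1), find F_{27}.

By the addition formula F_{m+n} = F_m F_{n+1} + F_{m−1} F_n with m=12, n=15: F_{27} = 144·987 + 89·610 = 142128 + 54290 = 196418.

196418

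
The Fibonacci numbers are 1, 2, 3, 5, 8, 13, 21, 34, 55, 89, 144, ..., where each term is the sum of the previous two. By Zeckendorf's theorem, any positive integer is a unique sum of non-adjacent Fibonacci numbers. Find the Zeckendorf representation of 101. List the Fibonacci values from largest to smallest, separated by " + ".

89 + 8 + 3 + 1

Greedy algorithm:
largest Fibonacci ≤ 101 is 89; 101 − 89 = 12
largest Fibonacci ≤ 12 is 8; 12 − 8 = 4
largest Fibonacci ≤ 4 is 3; 4 − 3 = 1
largest Fibonacci ≤ 1 is 1; 1 − 1 = 0
So 101 = 89 + 8 + 3 + 1, with no two terms consecutive in the sequence.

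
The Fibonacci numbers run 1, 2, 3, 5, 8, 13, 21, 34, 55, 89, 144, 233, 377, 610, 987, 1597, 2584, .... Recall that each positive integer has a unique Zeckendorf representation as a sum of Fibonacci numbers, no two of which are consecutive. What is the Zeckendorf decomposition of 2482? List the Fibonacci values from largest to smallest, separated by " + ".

1597 + 610 + 233 + 34 + 8

Repeatedly subtract the largest Fibonacci number that fits:
take 1597 (≤ 2482); 2482 − 1597 = 885
take 610 (≤ 885); 885 − 610 = 275
take 233 (≤ 275); 275 − 233 = 42
take 34 (≤ 42); 42 − 34 = 8
take 8 (≤ 8); 8 − 8 = 0
So 2482 = 1597 + 610 + 233 + 34 + 8, with no two terms consecutive in the sequence.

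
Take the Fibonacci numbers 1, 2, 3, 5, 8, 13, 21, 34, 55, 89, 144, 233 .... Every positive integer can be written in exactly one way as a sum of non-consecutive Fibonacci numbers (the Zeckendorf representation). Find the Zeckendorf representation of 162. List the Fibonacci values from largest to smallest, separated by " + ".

subtract 144 from 162: 18 remains
subtract 13 from 18: 5 remains
subtract 5 from 5: 0 remains
So 162 = 144 + 13 + 5, with no two terms consecutive in the sequence.

144 + 13 + 5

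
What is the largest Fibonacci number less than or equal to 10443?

6765

6765 ≤ 10443 < 10946, so the largest Fibonacci number not exceeding 10443 is 6765.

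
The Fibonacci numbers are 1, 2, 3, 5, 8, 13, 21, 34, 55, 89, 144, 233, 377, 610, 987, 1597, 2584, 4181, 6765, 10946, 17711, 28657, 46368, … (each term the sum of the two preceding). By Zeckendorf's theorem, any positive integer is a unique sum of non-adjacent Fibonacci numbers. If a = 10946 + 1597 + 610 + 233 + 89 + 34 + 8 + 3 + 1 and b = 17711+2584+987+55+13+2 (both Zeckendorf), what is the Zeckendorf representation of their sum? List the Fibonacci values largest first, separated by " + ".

The two numbers are 13521 and 21352, so their sum is 34873.
largest Fibonacci ≤ 34873 is 28657; 34873 − 28657 = 6216
largest Fibonacci ≤ 6216 is 4181; 6216 − 4181 = 2035
largest Fibonacci ≤ 2035 is 1597; 2035 − 1597 = 438
largest Fibonacci ≤ 438 is 377; 438 − 377 = 61
largest Fibonacci ≤ 61 is 55; 61 − 55 = 6
largest Fibonacci ≤ 6 is 5; 6 − 5 = 1
largest Fibonacci ≤ 1 is 1; 1 − 1 = 0

28657 + 4181 + 1597 + 377 + 55 + 5 + 1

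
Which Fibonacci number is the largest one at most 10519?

6765

6765 ≤ 10519 < 10946, so the largest Fibonacci number not exceeding 10519 is 6765.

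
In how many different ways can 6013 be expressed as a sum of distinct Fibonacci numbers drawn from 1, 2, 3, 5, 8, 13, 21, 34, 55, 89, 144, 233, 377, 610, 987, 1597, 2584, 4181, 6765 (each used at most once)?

23

Each representation comes from the Zeckendorf form by replacing some F_k with F_{k−1} + F_{k−2} where possible.
6013 = 4181+1597+233+2 = 4181+1597+144+89+2 = 4181+987+610+233+2 = 4181+1597+144+55+34+2 = 4181+987+610+144+89+2 = … (18 more), for 23 in all.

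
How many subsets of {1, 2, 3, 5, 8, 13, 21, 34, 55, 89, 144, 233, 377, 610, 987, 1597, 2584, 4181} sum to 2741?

33

2741 = 2584+144+13 = 2584+144+8+5 = 2584+89+55+13 = 1597+987+144+13 = 2584+144+8+3+2 = … (28 more), for 33 in all.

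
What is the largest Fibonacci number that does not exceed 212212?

196418

196418 ≤ 212212 < 317811, so the largest Fibonacci number not exceeding 212212 is 196418.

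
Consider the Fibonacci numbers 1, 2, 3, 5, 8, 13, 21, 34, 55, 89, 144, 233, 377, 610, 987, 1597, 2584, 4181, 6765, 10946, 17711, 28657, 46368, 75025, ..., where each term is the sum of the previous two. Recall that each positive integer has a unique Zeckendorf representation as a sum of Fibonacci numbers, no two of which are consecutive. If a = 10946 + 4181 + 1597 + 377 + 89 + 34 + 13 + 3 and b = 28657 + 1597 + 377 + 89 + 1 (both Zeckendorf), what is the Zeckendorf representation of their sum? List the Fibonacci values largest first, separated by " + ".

The two numbers are 17240 and 30721, so their sum is 47961.
Repeatedly subtract the largest Fibonacci number that fits:
take 46368 (≤ 47961); 47961 − 46368 = 1593
take 987 (≤ 1593); 1593 − 987 = 606
take 377 (≤ 606); 606 − 377 = 229
take 144 (≤ 229); 229 − 144 = 85
take 55 (≤ 85); 85 − 55 = 30
take 21 (≤ 30); 30 − 21 = 9
take 8 (≤ 9); 9 − 8 = 1
take 1 (≤ 1); 1 − 1 = 0

46368 + 987 + 377 + 144 + 55 + 21 + 8 + 1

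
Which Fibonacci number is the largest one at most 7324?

6765

6765 ≤ 7324 < 10946, so the largest Fibonacci number not exceeding 7324 is 6765.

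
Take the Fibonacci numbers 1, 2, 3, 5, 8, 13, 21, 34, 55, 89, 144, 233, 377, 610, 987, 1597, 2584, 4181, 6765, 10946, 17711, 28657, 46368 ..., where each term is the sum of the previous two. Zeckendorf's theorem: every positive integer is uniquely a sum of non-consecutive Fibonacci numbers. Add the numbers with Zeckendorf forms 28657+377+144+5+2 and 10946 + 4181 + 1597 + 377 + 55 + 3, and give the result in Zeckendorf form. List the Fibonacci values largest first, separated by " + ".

The two numbers are 29185 and 17159, so their sum is 46344.
largest Fibonacci ≤ 46344 is 28657; 46344 − 28657 = 17687
largest Fibonacci ≤ 17687 is 10946; 17687 − 10946 = 6741
largest Fibonacci ≤ 6741 is 4181; 6741 − 4181 = 2560
largest Fibonacci ≤ 2560 is 1597; 2560 − 1597 = 963
largest Fibonacci ≤ 963 is 610; 963 − 610 = 353
largest Fibonacci ≤ 353 is 233; 353 − 233 = 120
largest Fibonacci ≤ 120 is 89; 120 − 89 = 31
largest Fibonacci ≤ 31 is 21; 31 − 21 = 10
largest Fibonacci ≤ 10 is 8; 10 − 8 = 2
largest Fibonacci ≤ 2 is 2; 2 − 2 = 0

28657 + 10946 + 4181 + 1597 + 610 + 233 + 89 + 21 + 8 + 2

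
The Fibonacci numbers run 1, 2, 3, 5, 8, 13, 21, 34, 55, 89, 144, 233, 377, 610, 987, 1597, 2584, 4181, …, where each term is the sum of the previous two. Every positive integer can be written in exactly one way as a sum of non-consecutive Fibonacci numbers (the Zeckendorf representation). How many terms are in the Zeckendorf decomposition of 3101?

3101 − 2584 = 517
517 − 377 = 140
140 − 89 = 51
51 − 34 = 17
17 − 13 = 4
4 − 3 = 1
1 − 1 = 0
3101 = 2584 + 377 + 89 + 34 + 13 + 3 + 1, which has 7 terms.

7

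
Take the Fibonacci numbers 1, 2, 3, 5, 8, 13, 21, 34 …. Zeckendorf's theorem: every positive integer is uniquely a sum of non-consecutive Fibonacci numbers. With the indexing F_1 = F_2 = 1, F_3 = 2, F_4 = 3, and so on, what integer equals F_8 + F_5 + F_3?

F_8 + F_5 + F_3 = 21 + 5 + 2 = 28.

28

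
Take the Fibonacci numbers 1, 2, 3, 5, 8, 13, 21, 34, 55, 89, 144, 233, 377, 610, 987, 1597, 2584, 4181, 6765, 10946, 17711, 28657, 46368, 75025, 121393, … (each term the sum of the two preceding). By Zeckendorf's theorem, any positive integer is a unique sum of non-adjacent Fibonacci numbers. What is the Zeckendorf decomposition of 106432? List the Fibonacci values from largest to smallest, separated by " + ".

75025 + 28657 + 2584 + 144 + 21 + 1

Greedily peel off the largest Fibonacci term at each step:
106432: greatest Fibonacci not exceeding it is 75025, leaving 31407
31407: greatest Fibonacci not exceeding it is 28657, leaving 2750
2750: greatest Fibonacci not exceeding it is 2584, leaving 166
166: greatest Fibonacci not exceeding it is 144, leaving 22
22: greatest Fibonacci not exceeding it is 21, leaving 1
1: greatest Fibonacci not exceeding it is 1, leaving 0
So 106432 = 75025 + 28657 + 2584 + 144 + 21 + 1, with no two terms consecutive in the sequence.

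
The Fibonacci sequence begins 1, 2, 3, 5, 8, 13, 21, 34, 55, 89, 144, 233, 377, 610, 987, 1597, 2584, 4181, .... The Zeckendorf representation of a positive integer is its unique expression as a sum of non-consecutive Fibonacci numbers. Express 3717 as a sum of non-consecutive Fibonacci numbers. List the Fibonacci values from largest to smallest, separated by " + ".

2584 + 987 + 144 + 2

subtract 2584 from 3717: 1133 remains
subtract 987 from 1133: 146 remains
subtract 144 from 146: 2 remains
subtract 2 from 2: 0 remains
So 3717 = 2584 + 987 + 144 + 2, with no two terms consecutive in the sequence.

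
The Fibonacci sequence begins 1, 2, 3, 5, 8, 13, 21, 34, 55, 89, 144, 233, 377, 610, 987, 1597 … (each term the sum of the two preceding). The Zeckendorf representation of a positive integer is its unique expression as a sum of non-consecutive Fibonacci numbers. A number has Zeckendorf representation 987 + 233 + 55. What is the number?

1275

987 + 233 + 55 = 1275.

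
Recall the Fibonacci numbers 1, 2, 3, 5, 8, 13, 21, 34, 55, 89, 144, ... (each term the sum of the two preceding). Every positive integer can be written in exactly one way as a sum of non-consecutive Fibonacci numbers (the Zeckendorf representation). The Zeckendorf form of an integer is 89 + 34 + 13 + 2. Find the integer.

138

89 + 34 + 13 + 2 = 138.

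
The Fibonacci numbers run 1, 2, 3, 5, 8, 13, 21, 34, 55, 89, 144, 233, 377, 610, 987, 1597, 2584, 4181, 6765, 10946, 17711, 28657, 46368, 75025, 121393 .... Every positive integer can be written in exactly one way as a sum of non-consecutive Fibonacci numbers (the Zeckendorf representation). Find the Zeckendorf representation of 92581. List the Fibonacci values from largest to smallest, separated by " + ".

75025 + 10946 + 4181 + 1597 + 610 + 144 + 55 + 21 + 2

92581: greatest Fibonacci not exceeding it is 75025, leaving 17556
17556: greatest Fibonacci not exceeding it is 10946, leaving 6610
6610: greatest Fibonacci not exceeding it is 4181, leaving 2429
2429: greatest Fibonacci not exceeding it is 1597, leaving 832
832: greatest Fibonacci not exceeding it is 610, leaving 222
222: greatest Fibonacci not exceeding it is 144, leaving 78
78: greatest Fibonacci not exceeding it is 55, leaving 23
23: greatest Fibonacci not exceeding it is 21, leaving 2
2: greatest Fibonacci not exceeding it is 2, leaving 0
So 92581 = 75025 + 10946 + 4181 + 1597 + 610 + 144 + 55 + 21 + 2, with no two terms consecutive in the sequence.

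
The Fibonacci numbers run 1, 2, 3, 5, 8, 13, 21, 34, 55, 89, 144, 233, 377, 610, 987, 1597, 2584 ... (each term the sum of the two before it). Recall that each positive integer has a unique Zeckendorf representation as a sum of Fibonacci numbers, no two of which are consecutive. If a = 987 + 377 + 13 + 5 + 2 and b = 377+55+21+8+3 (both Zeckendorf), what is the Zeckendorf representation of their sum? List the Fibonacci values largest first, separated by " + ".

1597 + 233 + 13 + 5

The two numbers are 1384 and 464, so their sum is 1848.
take 1597 (≤ 1848); 1848 − 1597 = 251
take 233 (≤ 251); 251 − 233 = 18
take 13 (≤ 18); 18 − 13 = 5
take 5 (≤ 5); 5 − 5 = 0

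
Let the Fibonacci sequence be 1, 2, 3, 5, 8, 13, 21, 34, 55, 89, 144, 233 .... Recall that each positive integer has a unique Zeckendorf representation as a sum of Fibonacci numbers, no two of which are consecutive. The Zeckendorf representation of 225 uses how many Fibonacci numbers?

4

144 ≤ 225 < 233, so take 144; remainder 81
55 ≤ 81 < 89, so take 55; remainder 26
21 ≤ 26 < 34, so take 21; remainder 5
5 ≤ 5 < 8, so take 5; remainder 0
225 = 144 + 55 + 21 + 5, which has 4 terms.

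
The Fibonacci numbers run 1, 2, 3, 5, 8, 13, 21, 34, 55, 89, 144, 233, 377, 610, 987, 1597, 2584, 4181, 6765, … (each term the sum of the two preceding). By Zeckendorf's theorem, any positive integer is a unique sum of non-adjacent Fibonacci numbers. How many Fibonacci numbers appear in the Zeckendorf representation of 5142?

6

Greedy algorithm:
take 4181 (≤ 5142); 5142 − 4181 = 961
take 610 (≤ 961); 961 − 610 = 351
take 233 (≤ 351); 351 − 233 = 118
take 89 (≤ 118); 118 − 89 = 29
take 21 (≤ 29); 29 − 21 = 8
take 8 (≤ 8); 8 − 8 = 0
5142 = 4181 + 610 + 233 + 89 + 21 + 8, which has 6 terms.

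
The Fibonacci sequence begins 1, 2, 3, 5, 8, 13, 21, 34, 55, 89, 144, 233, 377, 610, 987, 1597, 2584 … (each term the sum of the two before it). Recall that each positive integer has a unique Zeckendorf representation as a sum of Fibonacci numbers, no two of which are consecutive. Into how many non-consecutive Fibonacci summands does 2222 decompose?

4

Greedily peel off the largest Fibonacci term at each step:
1597 ≤ 2222 < 2584, so take 1597; remainder 625
610 ≤ 625 < 987, so take 610; remainder 15
13 ≤ 15 < 21, so take 13; remainder 2
2 ≤ 2 < 3, so take 2; remainder 0
2222 = 1597 + 610 + 13 + 2, which has 4 terms.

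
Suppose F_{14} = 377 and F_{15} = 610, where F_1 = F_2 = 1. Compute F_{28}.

By the doubling identity F_{2k} = F_k(2F_{k+1} − F_k): F_{28} = 377·(2·610 − 377) = 377·843 = 317811.

317811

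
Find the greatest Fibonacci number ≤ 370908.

317811 ≤ 370908 < 514229, so the largest Fibonacci number not exceeding 370908 is 317811.

317811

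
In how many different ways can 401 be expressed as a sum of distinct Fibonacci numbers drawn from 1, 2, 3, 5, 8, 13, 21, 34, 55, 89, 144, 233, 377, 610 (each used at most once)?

18

401 = 377+21+3 = 377+21+2+1 = 377+13+8+3 = 233+144+21+3 = 377+13+8+2+1 = … (13 more), for 18 in all.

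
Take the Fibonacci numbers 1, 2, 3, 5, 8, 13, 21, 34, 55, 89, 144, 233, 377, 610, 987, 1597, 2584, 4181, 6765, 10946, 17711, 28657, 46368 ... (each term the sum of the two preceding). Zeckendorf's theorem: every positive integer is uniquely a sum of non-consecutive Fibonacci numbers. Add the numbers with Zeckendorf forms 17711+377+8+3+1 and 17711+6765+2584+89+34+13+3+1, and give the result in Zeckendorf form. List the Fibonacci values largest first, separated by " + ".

28657 + 10946 + 4181 + 987 + 377 + 144 + 8

The two numbers are 18100 and 27200, so their sum is 45300.
largest Fibonacci ≤ 45300 is 28657; 45300 − 28657 = 16643
largest Fibonacci ≤ 16643 is 10946; 16643 − 10946 = 5697
largest Fibonacci ≤ 5697 is 4181; 5697 − 4181 = 1516
largest Fibonacci ≤ 1516 is 987; 1516 − 987 = 529
largest Fibonacci ≤ 529 is 377; 529 − 377 = 152
largest Fibonacci ≤ 152 is 144; 152 − 144 = 8
largest Fibonacci ≤ 8 is 8; 8 − 8 = 0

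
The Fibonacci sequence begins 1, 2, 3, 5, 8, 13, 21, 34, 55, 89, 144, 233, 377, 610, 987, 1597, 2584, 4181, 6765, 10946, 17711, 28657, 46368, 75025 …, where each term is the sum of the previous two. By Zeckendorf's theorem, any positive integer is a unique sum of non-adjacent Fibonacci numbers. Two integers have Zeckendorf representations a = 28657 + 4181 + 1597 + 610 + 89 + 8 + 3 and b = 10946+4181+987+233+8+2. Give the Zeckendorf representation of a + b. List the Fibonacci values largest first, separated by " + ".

The two numbers are 35145 and 16357, so their sum is 51502.
Greedily peel off the largest Fibonacci term at each step:
take 46368 (≤ 51502); 51502 − 46368 = 5134
take 4181 (≤ 5134); 5134 − 4181 = 953
take 610 (≤ 953); 953 − 610 = 343
take 233 (≤ 343); 343 − 233 = 110
take 89 (≤ 110); 110 − 89 = 21
take 21 (≤ 21); 21 − 21 = 0

46368 + 4181 + 610 + 233 + 89 + 21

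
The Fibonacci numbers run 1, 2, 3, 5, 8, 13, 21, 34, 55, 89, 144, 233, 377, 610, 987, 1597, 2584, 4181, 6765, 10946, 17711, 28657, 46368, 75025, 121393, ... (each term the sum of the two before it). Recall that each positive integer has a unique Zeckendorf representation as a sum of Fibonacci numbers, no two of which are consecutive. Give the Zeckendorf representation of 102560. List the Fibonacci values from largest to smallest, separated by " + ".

102560: greatest Fibonacci not exceeding it is 75025, leaving 27535
27535: greatest Fibonacci not exceeding it is 17711, leaving 9824
9824: greatest Fibonacci not exceeding it is 6765, leaving 3059
3059: greatest Fibonacci not exceeding it is 2584, leaving 475
475: greatest Fibonacci not exceeding it is 377, leaving 98
98: greatest Fibonacci not exceeding it is 89, leaving 9
9: greatest Fibonacci not exceeding it is 8, leaving 1
1: greatest Fibonacci not exceeding it is 1, leaving 0
So 102560 = 75025 + 17711 + 6765 + 2584 + 377 + 89 + 8 + 1, with no two terms consecutive in the sequence.

75025 + 17711 + 6765 + 2584 + 377 + 89 + 8 + 1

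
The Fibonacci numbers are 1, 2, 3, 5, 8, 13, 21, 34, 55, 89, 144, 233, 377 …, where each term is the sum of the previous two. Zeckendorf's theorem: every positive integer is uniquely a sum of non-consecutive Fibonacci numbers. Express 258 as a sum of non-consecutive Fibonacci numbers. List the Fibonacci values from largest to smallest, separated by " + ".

largest Fibonacci ≤ 258 is 233; 258 − 233 = 25
largest Fibonacci ≤ 25 is 21; 25 − 21 = 4
largest Fibonacci ≤ 4 is 3; 4 − 3 = 1
largest Fibonacci ≤ 1 is 1; 1 − 1 = 0
So 258 = 233 + 21 + 3 + 1, with no two terms consecutive in the sequence.

233 + 21 + 3 + 1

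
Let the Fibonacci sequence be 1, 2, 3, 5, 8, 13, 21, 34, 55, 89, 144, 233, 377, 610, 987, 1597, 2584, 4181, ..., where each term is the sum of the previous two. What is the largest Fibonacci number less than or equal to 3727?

2584 ≤ 3727 < 4181, so the largest Fibonacci number not exceeding 3727 is 2584.

2584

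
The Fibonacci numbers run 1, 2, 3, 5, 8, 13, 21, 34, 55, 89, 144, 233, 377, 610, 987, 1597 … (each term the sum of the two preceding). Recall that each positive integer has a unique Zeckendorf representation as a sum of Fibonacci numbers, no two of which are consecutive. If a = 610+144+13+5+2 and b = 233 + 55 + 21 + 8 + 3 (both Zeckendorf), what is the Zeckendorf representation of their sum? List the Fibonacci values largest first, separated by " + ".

987 + 89 + 13 + 5

The two numbers are 774 and 320, so their sum is 1094.
Greedy algorithm:
1094 − 987 = 107
107 − 89 = 18
18 − 13 = 5
5 − 5 = 0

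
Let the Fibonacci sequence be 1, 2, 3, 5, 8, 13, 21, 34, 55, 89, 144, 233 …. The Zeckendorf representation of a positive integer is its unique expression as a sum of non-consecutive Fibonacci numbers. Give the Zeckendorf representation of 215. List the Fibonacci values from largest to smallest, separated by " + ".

144 + 55 + 13 + 3

subtract 144 from 215: 71 remains
subtract 55 from 71: 16 remains
subtract 13 from 16: 3 remains
subtract 3 from 3: 0 remains
So 215 = 144 + 55 + 13 + 3, with no two terms consecutive in the sequence.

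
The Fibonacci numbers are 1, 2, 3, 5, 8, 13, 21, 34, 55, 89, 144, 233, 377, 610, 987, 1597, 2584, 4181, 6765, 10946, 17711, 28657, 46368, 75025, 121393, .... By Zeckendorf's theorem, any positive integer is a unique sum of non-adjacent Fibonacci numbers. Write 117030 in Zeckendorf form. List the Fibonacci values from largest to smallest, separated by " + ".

75025 + 28657 + 10946 + 1597 + 610 + 144 + 34 + 13 + 3 + 1

subtract 75025 from 117030: 42005 remains
subtract 28657 from 42005: 13348 remains
subtract 10946 from 13348: 2402 remains
subtract 1597 from 2402: 805 remains
subtract 610 from 805: 195 remains
subtract 144 from 195: 51 remains
subtract 34 from 51: 17 remains
subtract 13 from 17: 4 remains
subtract 3 from 4: 1 remains
subtract 1 from 1: 0 remains
So 117030 = 75025 + 28657 + 10946 + 1597 + 610 + 144 + 34 + 13 + 3 + 1, with no two terms consecutive in the sequence.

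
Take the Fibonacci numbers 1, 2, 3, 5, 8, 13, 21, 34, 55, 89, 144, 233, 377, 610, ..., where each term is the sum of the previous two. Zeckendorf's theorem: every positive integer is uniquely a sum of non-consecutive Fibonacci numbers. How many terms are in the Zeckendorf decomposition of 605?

Greedily peel off the largest Fibonacci term at each step:
605 − 377 = 228
228 − 144 = 84
84 − 55 = 29
29 − 21 = 8
8 − 8 = 0
605 = 377 + 144 + 55 + 21 + 8, which has 5 terms.

5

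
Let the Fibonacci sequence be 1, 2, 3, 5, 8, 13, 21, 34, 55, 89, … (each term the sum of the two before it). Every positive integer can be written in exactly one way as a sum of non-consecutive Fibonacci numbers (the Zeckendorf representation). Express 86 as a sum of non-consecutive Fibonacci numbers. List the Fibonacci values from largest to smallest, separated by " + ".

55 + 21 + 8 + 2

55 ≤ 86 < 89, so take 55; remainder 31
21 ≤ 31 < 34, so take 21; remainder 10
8 ≤ 10 < 13, so take 8; remainder 2
2 ≤ 2 < 3, so take 2; remainder 0
So 86 = 55 + 21 + 8 + 2, with no two terms consecutive in the sequence.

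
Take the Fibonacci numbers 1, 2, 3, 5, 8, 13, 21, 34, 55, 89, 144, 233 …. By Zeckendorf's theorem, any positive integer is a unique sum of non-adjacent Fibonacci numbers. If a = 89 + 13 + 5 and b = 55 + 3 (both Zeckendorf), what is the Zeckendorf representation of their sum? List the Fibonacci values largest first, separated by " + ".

144 + 21

The two numbers are 107 and 58, so their sum is 165.
Greedy algorithm:
165: greatest Fibonacci not exceeding it is 144, leaving 21
21: greatest Fibonacci not exceeding it is 21, leaving 0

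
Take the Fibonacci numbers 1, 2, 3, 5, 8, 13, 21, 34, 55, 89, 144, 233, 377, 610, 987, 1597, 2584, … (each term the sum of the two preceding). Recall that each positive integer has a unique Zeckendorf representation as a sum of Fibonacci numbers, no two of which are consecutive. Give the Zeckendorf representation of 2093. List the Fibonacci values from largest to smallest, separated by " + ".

1597 + 377 + 89 + 21 + 8 + 1

2093 − 1597 = 496
496 − 377 = 119
119 − 89 = 30
30 − 21 = 9
9 − 8 = 1
1 − 1 = 0
So 2093 = 1597 + 377 + 89 + 21 + 8 + 1, with no two terms consecutive in the sequence.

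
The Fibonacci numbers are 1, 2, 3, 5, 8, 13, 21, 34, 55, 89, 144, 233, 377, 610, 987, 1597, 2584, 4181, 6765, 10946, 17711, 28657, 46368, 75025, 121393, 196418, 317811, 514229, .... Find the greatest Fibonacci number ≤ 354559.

317811 ≤ 354559 < 514229, so the largest Fibonacci number not exceeding 354559 is 317811.

317811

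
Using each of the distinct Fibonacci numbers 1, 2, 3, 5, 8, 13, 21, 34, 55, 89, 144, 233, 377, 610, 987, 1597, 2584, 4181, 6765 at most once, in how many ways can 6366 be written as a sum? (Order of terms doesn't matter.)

12

Starting from the Zeckendorf form and repeatedly splitting a term F_k into F_{k−1} + F_{k−2} (when neither is already used) reaches every representation.
6366 = 4181+1597+377+144+55+8+3+1 = 4181+1597+377+144+34+21+8+3+1 = 4181+987+610+377+144+55+8+3+1 = … (9 more), for 12 in all.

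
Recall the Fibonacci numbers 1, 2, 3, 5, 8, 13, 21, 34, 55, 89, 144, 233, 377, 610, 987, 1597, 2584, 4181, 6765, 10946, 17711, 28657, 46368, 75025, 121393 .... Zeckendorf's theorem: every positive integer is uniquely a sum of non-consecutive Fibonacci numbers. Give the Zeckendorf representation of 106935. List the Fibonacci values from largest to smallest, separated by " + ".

Greedily peel off the largest Fibonacci term at each step:
take 75025 (≤ 106935); 106935 − 75025 = 31910
take 28657 (≤ 31910); 31910 − 28657 = 3253
take 2584 (≤ 3253); 3253 − 2584 = 669
take 610 (≤ 669); 669 − 610 = 59
take 55 (≤ 59); 59 − 55 = 4
take 3 (≤ 4); 4 − 3 = 1
take 1 (≤ 1); 1 − 1 = 0
So 106935 = 75025 + 28657 + 2584 + 610 + 55 + 3 + 1, with no two terms consecutive in the sequence.

75025 + 28657 + 2584 + 610 + 55 + 3 + 1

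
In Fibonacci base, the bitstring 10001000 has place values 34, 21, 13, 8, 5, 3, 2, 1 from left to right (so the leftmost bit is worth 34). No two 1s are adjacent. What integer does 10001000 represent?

39

Summing the place values of the 1 bits: 34 + 5 = 39.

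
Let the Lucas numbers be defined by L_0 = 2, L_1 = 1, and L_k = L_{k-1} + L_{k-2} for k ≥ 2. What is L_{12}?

Iterating the recurrence up to L_{5} = 11 and L_{4} = 7:
L_{6} = L_{5} + L_{4} = 11 + 7 = 18
L_{7} = L_{6} + L_{5} = 18 + 11 = 29
L_{8} = L_{7} + L_{6} = 29 + 18 = 47
L_{9} = L_{8} + L_{7} = 47 + 29 = 76
L_{10} = L_{9} + L_{8} = 76 + 47 = 123
L_{11} = L_{10} + L_{9} = 123 + 76 = 199
L_{12} = L_{11} + L_{10} = 199 + 123 = 322

322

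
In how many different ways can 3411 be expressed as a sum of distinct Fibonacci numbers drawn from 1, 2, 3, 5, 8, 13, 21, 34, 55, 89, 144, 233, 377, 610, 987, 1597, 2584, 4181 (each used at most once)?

Starting from the Zeckendorf form and repeatedly splitting a term F_k into F_{k−1} + F_{k−2} (when neither is already used) reaches every representation.
3411 = 2584+610+144+55+13+5 = 2584+610+144+55+13+3+2 = 2584+610+144+34+21+13+5 = 2584+377+233+144+55+13+5 = … (32 more), for 36 in all.

36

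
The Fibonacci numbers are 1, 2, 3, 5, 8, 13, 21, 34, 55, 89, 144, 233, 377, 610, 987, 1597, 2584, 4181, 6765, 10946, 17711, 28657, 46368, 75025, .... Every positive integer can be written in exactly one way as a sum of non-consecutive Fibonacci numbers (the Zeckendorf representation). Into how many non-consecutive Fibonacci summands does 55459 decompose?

8

Greedily peel off the largest Fibonacci term at each step:
55459 − 46368 = 9091
9091 − 6765 = 2326
2326 − 1597 = 729
729 − 610 = 119
119 − 89 = 30
30 − 21 = 9
9 − 8 = 1
1 − 1 = 0
55459 = 46368 + 6765 + 1597 + 610 + 89 + 21 + 8 + 1, which has 8 terms.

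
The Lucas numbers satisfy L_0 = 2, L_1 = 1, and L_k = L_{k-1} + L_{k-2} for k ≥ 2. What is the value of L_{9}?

76

L_{2} = L_{1} + L_{0} = 1 + 2 = 3
L_{3} = L_{2} + L_{1} = 3 + 1 = 4
L_{4} = L_{3} + L_{2} = 4 + 3 = 7
L_{5} = L_{4} + L_{3} = 7 + 4 = 11
L_{6} = L_{5} + L_{4} = 11 + 7 = 18
L_{7} = L_{6} + L_{5} = 18 + 11 = 29
L_{8} = L_{7} + L_{6} = 29 + 18 = 47
L_{9} = L_{8} + L_{7} = 47 + 29 = 76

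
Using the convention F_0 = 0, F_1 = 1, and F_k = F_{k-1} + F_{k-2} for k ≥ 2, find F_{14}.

Iterating the recurrence up to F_{7} = 13 and F_{6} = 8:
F_{8} = F_{7} + F_{6} = 13 + 8 = 21
F_{9} = F_{8} + F_{7} = 21 + 13 = 34
F_{10} = F_{9} + F_{8} = 34 + 21 = 55
F_{11} = F_{10} + F_{9} = 55 + 34 = 89
F_{12} = F_{11} + F_{10} = 89 + 55 = 144
F_{13} = F_{12} + F_{11} = 144 + 89 = 233
F_{14} = F_{13} + F_{12} = 233 + 144 = 377

377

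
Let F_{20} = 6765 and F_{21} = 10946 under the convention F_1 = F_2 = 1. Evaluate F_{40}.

By the doubling identity F_{2k} = F_k(2F_{k+1} − F_k): F_{40} = 6765·(2·10946 − 6765) = 6765·15127 = 102334155.

102334155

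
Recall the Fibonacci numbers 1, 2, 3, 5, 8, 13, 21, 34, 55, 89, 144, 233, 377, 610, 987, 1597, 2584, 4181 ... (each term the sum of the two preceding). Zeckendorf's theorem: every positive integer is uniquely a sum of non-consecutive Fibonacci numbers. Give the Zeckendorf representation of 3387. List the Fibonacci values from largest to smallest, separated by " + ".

2584 + 610 + 144 + 34 + 13 + 2

Greedily peel off the largest Fibonacci term at each step:
subtract 2584 from 3387: 803 remains
subtract 610 from 803: 193 remains
subtract 144 from 193: 49 remains
subtract 34 from 49: 15 remains
subtract 13 from 15: 2 remains
subtract 2 from 2: 0 remains
So 3387 = 2584 + 610 + 144 + 34 + 13 + 2, with no two terms consecutive in the sequence.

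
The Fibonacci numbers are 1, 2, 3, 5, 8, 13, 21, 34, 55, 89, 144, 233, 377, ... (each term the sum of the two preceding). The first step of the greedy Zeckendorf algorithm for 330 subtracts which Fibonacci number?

233 ≤ 330 < 377, so the largest Fibonacci number not exceeding 330 is 233.

233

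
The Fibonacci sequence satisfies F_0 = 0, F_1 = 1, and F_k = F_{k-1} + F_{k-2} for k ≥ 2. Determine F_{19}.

4181

Iterating the recurrence up to F_{14} = 377 and F_{13} = 233:
F_{15} = F_{14} + F_{13} = 377 + 233 = 610
F_{16} = F_{15} + F_{14} = 610 + 377 = 987
F_{17} = F_{16} + F_{15} = 987 + 610 = 1597
F_{18} = F_{17} + F_{16} = 1597 + 987 = 2584
F_{19} = F_{18} + F_{17} = 2584 + 1597 = 4181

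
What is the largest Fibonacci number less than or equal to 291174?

196418 ≤ 291174 < 317811, so the largest Fibonacci number not exceeding 291174 is 196418.

196418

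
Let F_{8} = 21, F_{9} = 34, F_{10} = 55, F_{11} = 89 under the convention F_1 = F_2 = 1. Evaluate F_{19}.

By the addition formula F_{m+n} = F_m F_{n+1} + F_{m−1} F_n with m=11, n=8: F_{19} = 89·34 + 55·21 = 3026 + 1155 = 4181.

4181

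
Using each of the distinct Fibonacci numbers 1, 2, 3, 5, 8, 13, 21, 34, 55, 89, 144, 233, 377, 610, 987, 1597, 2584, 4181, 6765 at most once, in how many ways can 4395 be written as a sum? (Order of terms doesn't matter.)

24

Starting from the Zeckendorf form and repeatedly splitting a term F_k into F_{k−1} + F_{k−2} (when neither is already used) reaches every representation.
4395 = 4181+144+55+13+2 = 4181+144+55+8+5+2 = 4181+144+34+21+13+2 = 2584+1597+144+55+13+2 = … (20 more), for 24 in all.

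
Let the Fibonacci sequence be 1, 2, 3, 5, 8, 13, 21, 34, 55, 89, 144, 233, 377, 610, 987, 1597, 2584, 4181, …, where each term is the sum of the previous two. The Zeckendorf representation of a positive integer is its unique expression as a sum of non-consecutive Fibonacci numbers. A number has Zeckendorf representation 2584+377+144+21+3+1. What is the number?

3130

2584+377+144+21+3+1 = 3130.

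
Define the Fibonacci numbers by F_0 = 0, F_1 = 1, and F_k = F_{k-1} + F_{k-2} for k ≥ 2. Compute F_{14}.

377

Iterating the recurrence up to F_{9} = 34 and F_{8} = 21:
F_{10} = F_{9} + F_{8} = 34 + 21 = 55
F_{11} = F_{10} + F_{9} = 55 + 34 = 89
F_{12} = F_{11} + F_{10} = 89 + 55 = 144
F_{13} = F_{12} + F_{11} = 144 + 89 = 233
F_{14} = F_{13} + F_{12} = 233 + 144 = 377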